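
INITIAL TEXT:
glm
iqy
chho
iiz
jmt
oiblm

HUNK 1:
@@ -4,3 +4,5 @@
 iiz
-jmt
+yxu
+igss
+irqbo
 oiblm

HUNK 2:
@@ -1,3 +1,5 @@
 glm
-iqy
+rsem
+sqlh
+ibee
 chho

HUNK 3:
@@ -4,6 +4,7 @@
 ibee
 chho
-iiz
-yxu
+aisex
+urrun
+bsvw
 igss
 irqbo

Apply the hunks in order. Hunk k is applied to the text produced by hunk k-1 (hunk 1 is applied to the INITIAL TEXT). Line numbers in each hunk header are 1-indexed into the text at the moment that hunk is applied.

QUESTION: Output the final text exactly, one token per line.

Answer: glm
rsem
sqlh
ibee
chho
aisex
urrun
bsvw
igss
irqbo
oiblm

Derivation:
Hunk 1: at line 4 remove [jmt] add [yxu,igss,irqbo] -> 8 lines: glm iqy chho iiz yxu igss irqbo oiblm
Hunk 2: at line 1 remove [iqy] add [rsem,sqlh,ibee] -> 10 lines: glm rsem sqlh ibee chho iiz yxu igss irqbo oiblm
Hunk 3: at line 4 remove [iiz,yxu] add [aisex,urrun,bsvw] -> 11 lines: glm rsem sqlh ibee chho aisex urrun bsvw igss irqbo oiblm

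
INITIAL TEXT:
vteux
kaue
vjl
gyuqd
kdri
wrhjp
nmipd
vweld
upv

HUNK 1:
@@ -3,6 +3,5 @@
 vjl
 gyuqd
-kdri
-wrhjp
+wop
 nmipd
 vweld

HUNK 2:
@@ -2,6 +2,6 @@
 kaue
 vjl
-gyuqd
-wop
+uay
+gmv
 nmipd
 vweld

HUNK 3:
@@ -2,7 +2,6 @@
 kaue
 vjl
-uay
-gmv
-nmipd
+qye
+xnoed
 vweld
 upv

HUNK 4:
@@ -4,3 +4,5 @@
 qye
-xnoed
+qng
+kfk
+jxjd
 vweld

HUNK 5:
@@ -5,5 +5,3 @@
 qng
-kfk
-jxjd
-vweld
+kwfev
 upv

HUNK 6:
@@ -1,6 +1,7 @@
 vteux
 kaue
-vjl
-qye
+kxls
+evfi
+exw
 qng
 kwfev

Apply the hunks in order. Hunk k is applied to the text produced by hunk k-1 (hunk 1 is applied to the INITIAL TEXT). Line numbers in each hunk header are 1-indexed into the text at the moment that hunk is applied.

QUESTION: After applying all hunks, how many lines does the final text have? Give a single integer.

Hunk 1: at line 3 remove [kdri,wrhjp] add [wop] -> 8 lines: vteux kaue vjl gyuqd wop nmipd vweld upv
Hunk 2: at line 2 remove [gyuqd,wop] add [uay,gmv] -> 8 lines: vteux kaue vjl uay gmv nmipd vweld upv
Hunk 3: at line 2 remove [uay,gmv,nmipd] add [qye,xnoed] -> 7 lines: vteux kaue vjl qye xnoed vweld upv
Hunk 4: at line 4 remove [xnoed] add [qng,kfk,jxjd] -> 9 lines: vteux kaue vjl qye qng kfk jxjd vweld upv
Hunk 5: at line 5 remove [kfk,jxjd,vweld] add [kwfev] -> 7 lines: vteux kaue vjl qye qng kwfev upv
Hunk 6: at line 1 remove [vjl,qye] add [kxls,evfi,exw] -> 8 lines: vteux kaue kxls evfi exw qng kwfev upv
Final line count: 8

Answer: 8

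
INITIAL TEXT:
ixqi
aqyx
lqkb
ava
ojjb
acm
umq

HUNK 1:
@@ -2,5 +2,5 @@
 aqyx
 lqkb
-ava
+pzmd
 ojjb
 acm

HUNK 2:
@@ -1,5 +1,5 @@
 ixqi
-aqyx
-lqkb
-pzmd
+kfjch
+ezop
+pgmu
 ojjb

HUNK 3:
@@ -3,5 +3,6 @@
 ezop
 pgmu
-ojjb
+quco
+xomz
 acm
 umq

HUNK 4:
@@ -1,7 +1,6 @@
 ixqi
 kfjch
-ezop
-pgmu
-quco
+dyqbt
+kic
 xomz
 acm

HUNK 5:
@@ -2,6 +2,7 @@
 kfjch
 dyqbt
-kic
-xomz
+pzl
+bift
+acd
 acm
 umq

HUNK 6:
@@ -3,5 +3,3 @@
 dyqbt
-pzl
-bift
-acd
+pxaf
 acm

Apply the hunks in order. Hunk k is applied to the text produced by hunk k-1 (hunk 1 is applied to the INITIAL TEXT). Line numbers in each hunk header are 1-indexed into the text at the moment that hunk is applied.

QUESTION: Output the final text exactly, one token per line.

Answer: ixqi
kfjch
dyqbt
pxaf
acm
umq

Derivation:
Hunk 1: at line 2 remove [ava] add [pzmd] -> 7 lines: ixqi aqyx lqkb pzmd ojjb acm umq
Hunk 2: at line 1 remove [aqyx,lqkb,pzmd] add [kfjch,ezop,pgmu] -> 7 lines: ixqi kfjch ezop pgmu ojjb acm umq
Hunk 3: at line 3 remove [ojjb] add [quco,xomz] -> 8 lines: ixqi kfjch ezop pgmu quco xomz acm umq
Hunk 4: at line 1 remove [ezop,pgmu,quco] add [dyqbt,kic] -> 7 lines: ixqi kfjch dyqbt kic xomz acm umq
Hunk 5: at line 2 remove [kic,xomz] add [pzl,bift,acd] -> 8 lines: ixqi kfjch dyqbt pzl bift acd acm umq
Hunk 6: at line 3 remove [pzl,bift,acd] add [pxaf] -> 6 lines: ixqi kfjch dyqbt pxaf acm umq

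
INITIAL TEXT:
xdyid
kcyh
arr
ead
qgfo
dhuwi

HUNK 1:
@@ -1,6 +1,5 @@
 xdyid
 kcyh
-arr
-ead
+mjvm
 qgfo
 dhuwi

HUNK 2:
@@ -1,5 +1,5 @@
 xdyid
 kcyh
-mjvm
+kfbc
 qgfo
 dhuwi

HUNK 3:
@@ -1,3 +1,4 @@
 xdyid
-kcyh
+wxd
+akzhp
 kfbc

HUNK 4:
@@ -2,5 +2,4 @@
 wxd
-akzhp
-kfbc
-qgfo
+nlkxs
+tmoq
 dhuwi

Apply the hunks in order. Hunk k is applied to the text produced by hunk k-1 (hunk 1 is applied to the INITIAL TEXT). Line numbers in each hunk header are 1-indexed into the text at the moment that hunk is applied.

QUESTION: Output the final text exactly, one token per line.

Answer: xdyid
wxd
nlkxs
tmoq
dhuwi

Derivation:
Hunk 1: at line 1 remove [arr,ead] add [mjvm] -> 5 lines: xdyid kcyh mjvm qgfo dhuwi
Hunk 2: at line 1 remove [mjvm] add [kfbc] -> 5 lines: xdyid kcyh kfbc qgfo dhuwi
Hunk 3: at line 1 remove [kcyh] add [wxd,akzhp] -> 6 lines: xdyid wxd akzhp kfbc qgfo dhuwi
Hunk 4: at line 2 remove [akzhp,kfbc,qgfo] add [nlkxs,tmoq] -> 5 lines: xdyid wxd nlkxs tmoq dhuwi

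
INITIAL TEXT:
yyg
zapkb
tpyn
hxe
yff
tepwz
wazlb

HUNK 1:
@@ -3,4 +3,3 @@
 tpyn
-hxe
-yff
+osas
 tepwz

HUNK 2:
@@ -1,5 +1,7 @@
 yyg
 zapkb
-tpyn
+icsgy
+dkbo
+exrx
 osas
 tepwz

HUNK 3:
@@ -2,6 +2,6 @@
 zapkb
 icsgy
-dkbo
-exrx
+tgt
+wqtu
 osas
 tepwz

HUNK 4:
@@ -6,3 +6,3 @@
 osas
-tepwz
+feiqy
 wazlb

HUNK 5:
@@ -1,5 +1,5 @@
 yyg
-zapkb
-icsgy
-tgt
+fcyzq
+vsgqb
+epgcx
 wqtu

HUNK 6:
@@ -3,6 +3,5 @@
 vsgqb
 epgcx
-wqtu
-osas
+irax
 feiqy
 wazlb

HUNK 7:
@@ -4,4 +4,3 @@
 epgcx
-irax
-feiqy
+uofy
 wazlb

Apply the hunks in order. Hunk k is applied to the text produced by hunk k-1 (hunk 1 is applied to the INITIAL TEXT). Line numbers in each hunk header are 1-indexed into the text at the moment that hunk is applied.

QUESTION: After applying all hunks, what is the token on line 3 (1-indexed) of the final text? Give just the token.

Hunk 1: at line 3 remove [hxe,yff] add [osas] -> 6 lines: yyg zapkb tpyn osas tepwz wazlb
Hunk 2: at line 1 remove [tpyn] add [icsgy,dkbo,exrx] -> 8 lines: yyg zapkb icsgy dkbo exrx osas tepwz wazlb
Hunk 3: at line 2 remove [dkbo,exrx] add [tgt,wqtu] -> 8 lines: yyg zapkb icsgy tgt wqtu osas tepwz wazlb
Hunk 4: at line 6 remove [tepwz] add [feiqy] -> 8 lines: yyg zapkb icsgy tgt wqtu osas feiqy wazlb
Hunk 5: at line 1 remove [zapkb,icsgy,tgt] add [fcyzq,vsgqb,epgcx] -> 8 lines: yyg fcyzq vsgqb epgcx wqtu osas feiqy wazlb
Hunk 6: at line 3 remove [wqtu,osas] add [irax] -> 7 lines: yyg fcyzq vsgqb epgcx irax feiqy wazlb
Hunk 7: at line 4 remove [irax,feiqy] add [uofy] -> 6 lines: yyg fcyzq vsgqb epgcx uofy wazlb
Final line 3: vsgqb

Answer: vsgqb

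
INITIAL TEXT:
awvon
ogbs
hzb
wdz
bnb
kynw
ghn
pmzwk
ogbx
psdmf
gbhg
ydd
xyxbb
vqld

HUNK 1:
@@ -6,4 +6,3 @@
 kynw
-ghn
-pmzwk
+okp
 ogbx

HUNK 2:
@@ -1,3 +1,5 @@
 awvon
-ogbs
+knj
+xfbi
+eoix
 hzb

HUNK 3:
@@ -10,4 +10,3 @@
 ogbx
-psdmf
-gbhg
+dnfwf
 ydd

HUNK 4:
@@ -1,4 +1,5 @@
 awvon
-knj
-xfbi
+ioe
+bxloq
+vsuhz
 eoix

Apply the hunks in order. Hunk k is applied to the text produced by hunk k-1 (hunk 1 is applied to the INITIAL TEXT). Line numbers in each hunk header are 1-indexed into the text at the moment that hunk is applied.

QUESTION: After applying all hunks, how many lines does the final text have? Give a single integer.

Answer: 15

Derivation:
Hunk 1: at line 6 remove [ghn,pmzwk] add [okp] -> 13 lines: awvon ogbs hzb wdz bnb kynw okp ogbx psdmf gbhg ydd xyxbb vqld
Hunk 2: at line 1 remove [ogbs] add [knj,xfbi,eoix] -> 15 lines: awvon knj xfbi eoix hzb wdz bnb kynw okp ogbx psdmf gbhg ydd xyxbb vqld
Hunk 3: at line 10 remove [psdmf,gbhg] add [dnfwf] -> 14 lines: awvon knj xfbi eoix hzb wdz bnb kynw okp ogbx dnfwf ydd xyxbb vqld
Hunk 4: at line 1 remove [knj,xfbi] add [ioe,bxloq,vsuhz] -> 15 lines: awvon ioe bxloq vsuhz eoix hzb wdz bnb kynw okp ogbx dnfwf ydd xyxbb vqld
Final line count: 15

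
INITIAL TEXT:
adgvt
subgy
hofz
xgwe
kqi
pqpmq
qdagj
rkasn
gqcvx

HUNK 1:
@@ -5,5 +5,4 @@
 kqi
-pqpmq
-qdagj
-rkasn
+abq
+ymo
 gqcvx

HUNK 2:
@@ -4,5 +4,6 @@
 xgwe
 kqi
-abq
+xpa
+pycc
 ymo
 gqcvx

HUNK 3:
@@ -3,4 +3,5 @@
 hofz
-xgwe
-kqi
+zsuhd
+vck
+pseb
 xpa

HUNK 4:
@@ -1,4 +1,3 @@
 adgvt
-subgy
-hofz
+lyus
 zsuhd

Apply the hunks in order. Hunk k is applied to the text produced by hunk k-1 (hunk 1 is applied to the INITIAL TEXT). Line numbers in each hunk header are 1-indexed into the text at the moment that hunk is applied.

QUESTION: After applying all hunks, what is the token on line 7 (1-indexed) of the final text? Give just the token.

Hunk 1: at line 5 remove [pqpmq,qdagj,rkasn] add [abq,ymo] -> 8 lines: adgvt subgy hofz xgwe kqi abq ymo gqcvx
Hunk 2: at line 4 remove [abq] add [xpa,pycc] -> 9 lines: adgvt subgy hofz xgwe kqi xpa pycc ymo gqcvx
Hunk 3: at line 3 remove [xgwe,kqi] add [zsuhd,vck,pseb] -> 10 lines: adgvt subgy hofz zsuhd vck pseb xpa pycc ymo gqcvx
Hunk 4: at line 1 remove [subgy,hofz] add [lyus] -> 9 lines: adgvt lyus zsuhd vck pseb xpa pycc ymo gqcvx
Final line 7: pycc

Answer: pycc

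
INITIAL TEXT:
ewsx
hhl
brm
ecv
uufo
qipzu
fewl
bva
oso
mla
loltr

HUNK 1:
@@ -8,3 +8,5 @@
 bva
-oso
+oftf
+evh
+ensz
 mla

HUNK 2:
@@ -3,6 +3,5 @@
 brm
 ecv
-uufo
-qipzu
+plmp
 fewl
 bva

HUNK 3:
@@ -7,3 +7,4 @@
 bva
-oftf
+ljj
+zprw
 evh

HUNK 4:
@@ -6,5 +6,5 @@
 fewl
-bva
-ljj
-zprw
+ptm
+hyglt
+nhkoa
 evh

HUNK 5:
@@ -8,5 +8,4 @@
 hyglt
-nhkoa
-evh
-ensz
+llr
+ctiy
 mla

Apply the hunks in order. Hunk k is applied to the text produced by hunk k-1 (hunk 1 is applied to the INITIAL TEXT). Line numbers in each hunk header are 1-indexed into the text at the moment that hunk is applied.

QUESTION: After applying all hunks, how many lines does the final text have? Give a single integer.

Answer: 12

Derivation:
Hunk 1: at line 8 remove [oso] add [oftf,evh,ensz] -> 13 lines: ewsx hhl brm ecv uufo qipzu fewl bva oftf evh ensz mla loltr
Hunk 2: at line 3 remove [uufo,qipzu] add [plmp] -> 12 lines: ewsx hhl brm ecv plmp fewl bva oftf evh ensz mla loltr
Hunk 3: at line 7 remove [oftf] add [ljj,zprw] -> 13 lines: ewsx hhl brm ecv plmp fewl bva ljj zprw evh ensz mla loltr
Hunk 4: at line 6 remove [bva,ljj,zprw] add [ptm,hyglt,nhkoa] -> 13 lines: ewsx hhl brm ecv plmp fewl ptm hyglt nhkoa evh ensz mla loltr
Hunk 5: at line 8 remove [nhkoa,evh,ensz] add [llr,ctiy] -> 12 lines: ewsx hhl brm ecv plmp fewl ptm hyglt llr ctiy mla loltr
Final line count: 12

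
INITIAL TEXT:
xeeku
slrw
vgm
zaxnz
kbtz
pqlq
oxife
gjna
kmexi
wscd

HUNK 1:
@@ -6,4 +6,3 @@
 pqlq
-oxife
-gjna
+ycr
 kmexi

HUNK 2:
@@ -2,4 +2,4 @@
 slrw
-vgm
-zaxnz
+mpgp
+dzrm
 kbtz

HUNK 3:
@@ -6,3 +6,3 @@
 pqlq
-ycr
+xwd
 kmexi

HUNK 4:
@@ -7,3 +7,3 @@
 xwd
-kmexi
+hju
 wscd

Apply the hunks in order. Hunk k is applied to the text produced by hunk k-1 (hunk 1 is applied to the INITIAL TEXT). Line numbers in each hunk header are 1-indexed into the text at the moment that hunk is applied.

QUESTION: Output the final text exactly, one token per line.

Answer: xeeku
slrw
mpgp
dzrm
kbtz
pqlq
xwd
hju
wscd

Derivation:
Hunk 1: at line 6 remove [oxife,gjna] add [ycr] -> 9 lines: xeeku slrw vgm zaxnz kbtz pqlq ycr kmexi wscd
Hunk 2: at line 2 remove [vgm,zaxnz] add [mpgp,dzrm] -> 9 lines: xeeku slrw mpgp dzrm kbtz pqlq ycr kmexi wscd
Hunk 3: at line 6 remove [ycr] add [xwd] -> 9 lines: xeeku slrw mpgp dzrm kbtz pqlq xwd kmexi wscd
Hunk 4: at line 7 remove [kmexi] add [hju] -> 9 lines: xeeku slrw mpgp dzrm kbtz pqlq xwd hju wscd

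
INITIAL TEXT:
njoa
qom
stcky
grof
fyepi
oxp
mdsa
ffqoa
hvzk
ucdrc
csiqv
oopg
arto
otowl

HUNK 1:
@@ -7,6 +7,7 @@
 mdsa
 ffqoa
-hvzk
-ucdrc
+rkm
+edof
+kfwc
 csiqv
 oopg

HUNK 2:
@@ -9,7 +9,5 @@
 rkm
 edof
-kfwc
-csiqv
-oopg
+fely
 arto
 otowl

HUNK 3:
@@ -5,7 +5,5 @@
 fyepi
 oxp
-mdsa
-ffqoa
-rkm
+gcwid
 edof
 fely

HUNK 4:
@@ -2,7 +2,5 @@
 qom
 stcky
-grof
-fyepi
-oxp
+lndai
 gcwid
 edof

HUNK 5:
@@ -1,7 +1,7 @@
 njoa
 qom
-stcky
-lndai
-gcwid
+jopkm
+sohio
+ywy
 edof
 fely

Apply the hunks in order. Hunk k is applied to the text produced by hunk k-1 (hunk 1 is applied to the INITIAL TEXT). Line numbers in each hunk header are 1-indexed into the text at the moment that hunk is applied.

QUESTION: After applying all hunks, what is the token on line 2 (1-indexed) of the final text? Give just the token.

Hunk 1: at line 7 remove [hvzk,ucdrc] add [rkm,edof,kfwc] -> 15 lines: njoa qom stcky grof fyepi oxp mdsa ffqoa rkm edof kfwc csiqv oopg arto otowl
Hunk 2: at line 9 remove [kfwc,csiqv,oopg] add [fely] -> 13 lines: njoa qom stcky grof fyepi oxp mdsa ffqoa rkm edof fely arto otowl
Hunk 3: at line 5 remove [mdsa,ffqoa,rkm] add [gcwid] -> 11 lines: njoa qom stcky grof fyepi oxp gcwid edof fely arto otowl
Hunk 4: at line 2 remove [grof,fyepi,oxp] add [lndai] -> 9 lines: njoa qom stcky lndai gcwid edof fely arto otowl
Hunk 5: at line 1 remove [stcky,lndai,gcwid] add [jopkm,sohio,ywy] -> 9 lines: njoa qom jopkm sohio ywy edof fely arto otowl
Final line 2: qom

Answer: qom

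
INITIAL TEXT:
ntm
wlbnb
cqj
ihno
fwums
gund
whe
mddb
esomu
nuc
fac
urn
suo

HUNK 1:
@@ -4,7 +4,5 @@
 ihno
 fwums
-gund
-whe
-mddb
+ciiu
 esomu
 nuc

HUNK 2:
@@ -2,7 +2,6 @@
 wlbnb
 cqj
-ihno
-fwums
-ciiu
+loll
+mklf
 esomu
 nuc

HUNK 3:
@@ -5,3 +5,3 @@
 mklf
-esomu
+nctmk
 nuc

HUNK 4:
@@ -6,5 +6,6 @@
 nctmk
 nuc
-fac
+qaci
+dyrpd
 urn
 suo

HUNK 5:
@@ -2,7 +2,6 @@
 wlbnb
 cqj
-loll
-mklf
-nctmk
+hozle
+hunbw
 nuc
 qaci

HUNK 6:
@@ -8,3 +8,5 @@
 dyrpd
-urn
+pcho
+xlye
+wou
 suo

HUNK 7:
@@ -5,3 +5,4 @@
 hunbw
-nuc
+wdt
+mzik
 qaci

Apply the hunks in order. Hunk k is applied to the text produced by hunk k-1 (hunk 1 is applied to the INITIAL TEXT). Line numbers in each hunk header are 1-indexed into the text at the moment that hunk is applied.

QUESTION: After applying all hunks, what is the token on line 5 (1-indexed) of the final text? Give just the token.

Hunk 1: at line 4 remove [gund,whe,mddb] add [ciiu] -> 11 lines: ntm wlbnb cqj ihno fwums ciiu esomu nuc fac urn suo
Hunk 2: at line 2 remove [ihno,fwums,ciiu] add [loll,mklf] -> 10 lines: ntm wlbnb cqj loll mklf esomu nuc fac urn suo
Hunk 3: at line 5 remove [esomu] add [nctmk] -> 10 lines: ntm wlbnb cqj loll mklf nctmk nuc fac urn suo
Hunk 4: at line 6 remove [fac] add [qaci,dyrpd] -> 11 lines: ntm wlbnb cqj loll mklf nctmk nuc qaci dyrpd urn suo
Hunk 5: at line 2 remove [loll,mklf,nctmk] add [hozle,hunbw] -> 10 lines: ntm wlbnb cqj hozle hunbw nuc qaci dyrpd urn suo
Hunk 6: at line 8 remove [urn] add [pcho,xlye,wou] -> 12 lines: ntm wlbnb cqj hozle hunbw nuc qaci dyrpd pcho xlye wou suo
Hunk 7: at line 5 remove [nuc] add [wdt,mzik] -> 13 lines: ntm wlbnb cqj hozle hunbw wdt mzik qaci dyrpd pcho xlye wou suo
Final line 5: hunbw

Answer: hunbw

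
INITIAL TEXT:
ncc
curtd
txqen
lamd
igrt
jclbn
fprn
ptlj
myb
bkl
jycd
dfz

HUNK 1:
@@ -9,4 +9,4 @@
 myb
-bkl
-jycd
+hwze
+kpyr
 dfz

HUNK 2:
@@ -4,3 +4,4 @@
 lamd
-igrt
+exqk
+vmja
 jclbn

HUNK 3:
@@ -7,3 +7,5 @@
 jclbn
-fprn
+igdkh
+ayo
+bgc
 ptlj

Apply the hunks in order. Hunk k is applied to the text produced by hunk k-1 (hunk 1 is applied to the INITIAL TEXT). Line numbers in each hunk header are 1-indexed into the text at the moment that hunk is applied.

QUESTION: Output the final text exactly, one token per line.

Hunk 1: at line 9 remove [bkl,jycd] add [hwze,kpyr] -> 12 lines: ncc curtd txqen lamd igrt jclbn fprn ptlj myb hwze kpyr dfz
Hunk 2: at line 4 remove [igrt] add [exqk,vmja] -> 13 lines: ncc curtd txqen lamd exqk vmja jclbn fprn ptlj myb hwze kpyr dfz
Hunk 3: at line 7 remove [fprn] add [igdkh,ayo,bgc] -> 15 lines: ncc curtd txqen lamd exqk vmja jclbn igdkh ayo bgc ptlj myb hwze kpyr dfz

Answer: ncc
curtd
txqen
lamd
exqk
vmja
jclbn
igdkh
ayo
bgc
ptlj
myb
hwze
kpyr
dfz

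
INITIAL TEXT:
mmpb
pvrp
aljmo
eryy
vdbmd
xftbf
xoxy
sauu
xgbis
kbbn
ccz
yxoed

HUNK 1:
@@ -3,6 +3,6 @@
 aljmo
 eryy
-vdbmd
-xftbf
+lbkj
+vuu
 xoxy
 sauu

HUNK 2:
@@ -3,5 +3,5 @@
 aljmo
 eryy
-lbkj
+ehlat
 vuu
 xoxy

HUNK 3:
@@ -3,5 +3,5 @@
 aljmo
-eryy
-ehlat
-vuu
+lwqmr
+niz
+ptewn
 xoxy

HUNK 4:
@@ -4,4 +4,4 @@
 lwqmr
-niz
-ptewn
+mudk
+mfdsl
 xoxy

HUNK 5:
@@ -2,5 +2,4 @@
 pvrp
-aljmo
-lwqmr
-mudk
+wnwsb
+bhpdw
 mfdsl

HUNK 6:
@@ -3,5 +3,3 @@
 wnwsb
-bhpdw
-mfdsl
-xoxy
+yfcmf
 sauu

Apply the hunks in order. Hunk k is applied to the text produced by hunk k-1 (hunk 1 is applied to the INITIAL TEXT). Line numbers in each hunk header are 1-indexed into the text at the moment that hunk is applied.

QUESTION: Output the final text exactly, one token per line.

Answer: mmpb
pvrp
wnwsb
yfcmf
sauu
xgbis
kbbn
ccz
yxoed

Derivation:
Hunk 1: at line 3 remove [vdbmd,xftbf] add [lbkj,vuu] -> 12 lines: mmpb pvrp aljmo eryy lbkj vuu xoxy sauu xgbis kbbn ccz yxoed
Hunk 2: at line 3 remove [lbkj] add [ehlat] -> 12 lines: mmpb pvrp aljmo eryy ehlat vuu xoxy sauu xgbis kbbn ccz yxoed
Hunk 3: at line 3 remove [eryy,ehlat,vuu] add [lwqmr,niz,ptewn] -> 12 lines: mmpb pvrp aljmo lwqmr niz ptewn xoxy sauu xgbis kbbn ccz yxoed
Hunk 4: at line 4 remove [niz,ptewn] add [mudk,mfdsl] -> 12 lines: mmpb pvrp aljmo lwqmr mudk mfdsl xoxy sauu xgbis kbbn ccz yxoed
Hunk 5: at line 2 remove [aljmo,lwqmr,mudk] add [wnwsb,bhpdw] -> 11 lines: mmpb pvrp wnwsb bhpdw mfdsl xoxy sauu xgbis kbbn ccz yxoed
Hunk 6: at line 3 remove [bhpdw,mfdsl,xoxy] add [yfcmf] -> 9 lines: mmpb pvrp wnwsb yfcmf sauu xgbis kbbn ccz yxoed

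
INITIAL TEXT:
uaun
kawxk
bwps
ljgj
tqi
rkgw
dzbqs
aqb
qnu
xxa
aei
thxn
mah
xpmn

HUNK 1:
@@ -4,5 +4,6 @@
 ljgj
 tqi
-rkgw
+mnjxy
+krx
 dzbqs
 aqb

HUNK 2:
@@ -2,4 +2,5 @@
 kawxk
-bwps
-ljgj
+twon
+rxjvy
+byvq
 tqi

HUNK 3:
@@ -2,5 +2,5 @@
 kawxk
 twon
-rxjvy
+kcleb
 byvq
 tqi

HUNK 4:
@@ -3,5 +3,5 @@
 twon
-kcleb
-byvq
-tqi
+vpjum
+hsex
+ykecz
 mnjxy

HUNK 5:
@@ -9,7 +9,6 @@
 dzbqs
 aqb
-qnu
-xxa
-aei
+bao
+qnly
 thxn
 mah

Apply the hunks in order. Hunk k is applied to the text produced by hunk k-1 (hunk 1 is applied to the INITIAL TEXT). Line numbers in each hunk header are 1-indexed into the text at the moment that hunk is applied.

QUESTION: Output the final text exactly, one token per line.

Answer: uaun
kawxk
twon
vpjum
hsex
ykecz
mnjxy
krx
dzbqs
aqb
bao
qnly
thxn
mah
xpmn

Derivation:
Hunk 1: at line 4 remove [rkgw] add [mnjxy,krx] -> 15 lines: uaun kawxk bwps ljgj tqi mnjxy krx dzbqs aqb qnu xxa aei thxn mah xpmn
Hunk 2: at line 2 remove [bwps,ljgj] add [twon,rxjvy,byvq] -> 16 lines: uaun kawxk twon rxjvy byvq tqi mnjxy krx dzbqs aqb qnu xxa aei thxn mah xpmn
Hunk 3: at line 2 remove [rxjvy] add [kcleb] -> 16 lines: uaun kawxk twon kcleb byvq tqi mnjxy krx dzbqs aqb qnu xxa aei thxn mah xpmn
Hunk 4: at line 3 remove [kcleb,byvq,tqi] add [vpjum,hsex,ykecz] -> 16 lines: uaun kawxk twon vpjum hsex ykecz mnjxy krx dzbqs aqb qnu xxa aei thxn mah xpmn
Hunk 5: at line 9 remove [qnu,xxa,aei] add [bao,qnly] -> 15 lines: uaun kawxk twon vpjum hsex ykecz mnjxy krx dzbqs aqb bao qnly thxn mah xpmn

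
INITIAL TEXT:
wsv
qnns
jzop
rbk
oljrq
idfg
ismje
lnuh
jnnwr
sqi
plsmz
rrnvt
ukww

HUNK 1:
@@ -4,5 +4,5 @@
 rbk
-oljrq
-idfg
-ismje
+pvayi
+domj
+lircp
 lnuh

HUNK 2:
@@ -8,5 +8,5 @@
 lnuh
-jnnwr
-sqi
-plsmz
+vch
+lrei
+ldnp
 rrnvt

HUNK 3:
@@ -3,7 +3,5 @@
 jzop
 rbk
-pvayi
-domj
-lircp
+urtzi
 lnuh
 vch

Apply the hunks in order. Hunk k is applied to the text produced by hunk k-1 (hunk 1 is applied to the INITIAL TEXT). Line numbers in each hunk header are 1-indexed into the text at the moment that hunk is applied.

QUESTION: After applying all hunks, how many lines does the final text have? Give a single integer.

Answer: 11

Derivation:
Hunk 1: at line 4 remove [oljrq,idfg,ismje] add [pvayi,domj,lircp] -> 13 lines: wsv qnns jzop rbk pvayi domj lircp lnuh jnnwr sqi plsmz rrnvt ukww
Hunk 2: at line 8 remove [jnnwr,sqi,plsmz] add [vch,lrei,ldnp] -> 13 lines: wsv qnns jzop rbk pvayi domj lircp lnuh vch lrei ldnp rrnvt ukww
Hunk 3: at line 3 remove [pvayi,domj,lircp] add [urtzi] -> 11 lines: wsv qnns jzop rbk urtzi lnuh vch lrei ldnp rrnvt ukww
Final line count: 11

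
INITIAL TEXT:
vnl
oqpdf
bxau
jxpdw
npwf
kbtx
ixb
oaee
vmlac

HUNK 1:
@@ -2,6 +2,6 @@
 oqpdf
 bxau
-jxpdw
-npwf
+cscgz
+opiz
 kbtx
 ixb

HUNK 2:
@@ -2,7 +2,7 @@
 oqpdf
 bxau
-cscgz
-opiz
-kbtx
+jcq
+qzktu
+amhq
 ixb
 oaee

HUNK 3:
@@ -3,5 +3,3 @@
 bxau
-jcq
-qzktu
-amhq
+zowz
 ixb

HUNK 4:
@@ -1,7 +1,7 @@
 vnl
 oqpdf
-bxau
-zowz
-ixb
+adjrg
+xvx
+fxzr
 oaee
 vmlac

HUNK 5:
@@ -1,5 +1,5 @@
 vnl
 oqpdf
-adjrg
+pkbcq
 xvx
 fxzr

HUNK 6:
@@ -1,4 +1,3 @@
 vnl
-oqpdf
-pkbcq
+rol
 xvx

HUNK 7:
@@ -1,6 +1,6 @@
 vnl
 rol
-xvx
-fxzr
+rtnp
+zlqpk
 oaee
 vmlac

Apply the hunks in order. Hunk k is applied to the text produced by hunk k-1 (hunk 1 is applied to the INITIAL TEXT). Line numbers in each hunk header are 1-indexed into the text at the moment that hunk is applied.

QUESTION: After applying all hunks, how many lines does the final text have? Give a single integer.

Answer: 6

Derivation:
Hunk 1: at line 2 remove [jxpdw,npwf] add [cscgz,opiz] -> 9 lines: vnl oqpdf bxau cscgz opiz kbtx ixb oaee vmlac
Hunk 2: at line 2 remove [cscgz,opiz,kbtx] add [jcq,qzktu,amhq] -> 9 lines: vnl oqpdf bxau jcq qzktu amhq ixb oaee vmlac
Hunk 3: at line 3 remove [jcq,qzktu,amhq] add [zowz] -> 7 lines: vnl oqpdf bxau zowz ixb oaee vmlac
Hunk 4: at line 1 remove [bxau,zowz,ixb] add [adjrg,xvx,fxzr] -> 7 lines: vnl oqpdf adjrg xvx fxzr oaee vmlac
Hunk 5: at line 1 remove [adjrg] add [pkbcq] -> 7 lines: vnl oqpdf pkbcq xvx fxzr oaee vmlac
Hunk 6: at line 1 remove [oqpdf,pkbcq] add [rol] -> 6 lines: vnl rol xvx fxzr oaee vmlac
Hunk 7: at line 1 remove [xvx,fxzr] add [rtnp,zlqpk] -> 6 lines: vnl rol rtnp zlqpk oaee vmlac
Final line count: 6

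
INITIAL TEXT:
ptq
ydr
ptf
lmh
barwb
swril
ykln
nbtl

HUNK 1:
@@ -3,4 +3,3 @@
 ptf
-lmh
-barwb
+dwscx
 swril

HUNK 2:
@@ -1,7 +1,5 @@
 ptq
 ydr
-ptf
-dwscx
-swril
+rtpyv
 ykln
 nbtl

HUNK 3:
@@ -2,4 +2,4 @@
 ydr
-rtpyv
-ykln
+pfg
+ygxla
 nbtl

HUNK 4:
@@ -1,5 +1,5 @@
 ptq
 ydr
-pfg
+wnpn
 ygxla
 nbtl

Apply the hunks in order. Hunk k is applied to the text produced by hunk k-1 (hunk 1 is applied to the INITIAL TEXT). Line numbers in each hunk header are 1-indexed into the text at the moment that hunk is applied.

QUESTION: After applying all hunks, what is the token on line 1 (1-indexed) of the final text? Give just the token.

Hunk 1: at line 3 remove [lmh,barwb] add [dwscx] -> 7 lines: ptq ydr ptf dwscx swril ykln nbtl
Hunk 2: at line 1 remove [ptf,dwscx,swril] add [rtpyv] -> 5 lines: ptq ydr rtpyv ykln nbtl
Hunk 3: at line 2 remove [rtpyv,ykln] add [pfg,ygxla] -> 5 lines: ptq ydr pfg ygxla nbtl
Hunk 4: at line 1 remove [pfg] add [wnpn] -> 5 lines: ptq ydr wnpn ygxla nbtl
Final line 1: ptq

Answer: ptq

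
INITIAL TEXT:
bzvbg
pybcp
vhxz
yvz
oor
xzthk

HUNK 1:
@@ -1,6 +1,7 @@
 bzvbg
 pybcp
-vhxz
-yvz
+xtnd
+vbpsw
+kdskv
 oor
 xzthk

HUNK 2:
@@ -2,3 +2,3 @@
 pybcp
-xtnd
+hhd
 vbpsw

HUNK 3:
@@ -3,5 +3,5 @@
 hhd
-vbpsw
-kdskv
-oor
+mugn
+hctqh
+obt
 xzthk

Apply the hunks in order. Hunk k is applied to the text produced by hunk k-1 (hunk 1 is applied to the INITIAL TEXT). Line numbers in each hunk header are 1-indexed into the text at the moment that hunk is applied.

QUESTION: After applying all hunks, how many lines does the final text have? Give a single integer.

Answer: 7

Derivation:
Hunk 1: at line 1 remove [vhxz,yvz] add [xtnd,vbpsw,kdskv] -> 7 lines: bzvbg pybcp xtnd vbpsw kdskv oor xzthk
Hunk 2: at line 2 remove [xtnd] add [hhd] -> 7 lines: bzvbg pybcp hhd vbpsw kdskv oor xzthk
Hunk 3: at line 3 remove [vbpsw,kdskv,oor] add [mugn,hctqh,obt] -> 7 lines: bzvbg pybcp hhd mugn hctqh obt xzthk
Final line count: 7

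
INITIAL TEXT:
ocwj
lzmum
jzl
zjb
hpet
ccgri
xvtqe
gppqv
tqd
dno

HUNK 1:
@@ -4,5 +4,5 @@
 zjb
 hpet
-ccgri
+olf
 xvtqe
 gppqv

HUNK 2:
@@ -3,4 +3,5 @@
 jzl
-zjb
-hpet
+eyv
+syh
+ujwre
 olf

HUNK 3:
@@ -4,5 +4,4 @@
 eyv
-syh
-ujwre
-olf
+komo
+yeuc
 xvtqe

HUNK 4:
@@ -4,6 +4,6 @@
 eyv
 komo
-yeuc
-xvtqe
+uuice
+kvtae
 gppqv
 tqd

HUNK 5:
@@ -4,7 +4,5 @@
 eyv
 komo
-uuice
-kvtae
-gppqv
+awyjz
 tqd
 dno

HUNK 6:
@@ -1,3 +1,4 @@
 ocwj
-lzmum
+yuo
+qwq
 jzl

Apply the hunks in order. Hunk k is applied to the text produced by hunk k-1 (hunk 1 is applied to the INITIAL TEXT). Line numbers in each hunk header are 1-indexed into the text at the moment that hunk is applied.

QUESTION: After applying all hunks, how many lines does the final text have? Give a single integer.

Answer: 9

Derivation:
Hunk 1: at line 4 remove [ccgri] add [olf] -> 10 lines: ocwj lzmum jzl zjb hpet olf xvtqe gppqv tqd dno
Hunk 2: at line 3 remove [zjb,hpet] add [eyv,syh,ujwre] -> 11 lines: ocwj lzmum jzl eyv syh ujwre olf xvtqe gppqv tqd dno
Hunk 3: at line 4 remove [syh,ujwre,olf] add [komo,yeuc] -> 10 lines: ocwj lzmum jzl eyv komo yeuc xvtqe gppqv tqd dno
Hunk 4: at line 4 remove [yeuc,xvtqe] add [uuice,kvtae] -> 10 lines: ocwj lzmum jzl eyv komo uuice kvtae gppqv tqd dno
Hunk 5: at line 4 remove [uuice,kvtae,gppqv] add [awyjz] -> 8 lines: ocwj lzmum jzl eyv komo awyjz tqd dno
Hunk 6: at line 1 remove [lzmum] add [yuo,qwq] -> 9 lines: ocwj yuo qwq jzl eyv komo awyjz tqd dno
Final line count: 9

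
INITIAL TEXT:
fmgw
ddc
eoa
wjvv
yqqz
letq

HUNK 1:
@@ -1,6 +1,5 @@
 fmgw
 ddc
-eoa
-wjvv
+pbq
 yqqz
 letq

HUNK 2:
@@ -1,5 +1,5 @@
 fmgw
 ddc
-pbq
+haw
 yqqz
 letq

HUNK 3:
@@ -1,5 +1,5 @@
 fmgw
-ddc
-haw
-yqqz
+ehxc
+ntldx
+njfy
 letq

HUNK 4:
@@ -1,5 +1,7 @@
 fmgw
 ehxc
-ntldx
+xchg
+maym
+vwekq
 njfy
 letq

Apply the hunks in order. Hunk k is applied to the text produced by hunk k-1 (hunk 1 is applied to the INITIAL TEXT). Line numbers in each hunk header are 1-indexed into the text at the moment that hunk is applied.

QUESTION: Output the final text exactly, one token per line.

Hunk 1: at line 1 remove [eoa,wjvv] add [pbq] -> 5 lines: fmgw ddc pbq yqqz letq
Hunk 2: at line 1 remove [pbq] add [haw] -> 5 lines: fmgw ddc haw yqqz letq
Hunk 3: at line 1 remove [ddc,haw,yqqz] add [ehxc,ntldx,njfy] -> 5 lines: fmgw ehxc ntldx njfy letq
Hunk 4: at line 1 remove [ntldx] add [xchg,maym,vwekq] -> 7 lines: fmgw ehxc xchg maym vwekq njfy letq

Answer: fmgw
ehxc
xchg
maym
vwekq
njfy
letq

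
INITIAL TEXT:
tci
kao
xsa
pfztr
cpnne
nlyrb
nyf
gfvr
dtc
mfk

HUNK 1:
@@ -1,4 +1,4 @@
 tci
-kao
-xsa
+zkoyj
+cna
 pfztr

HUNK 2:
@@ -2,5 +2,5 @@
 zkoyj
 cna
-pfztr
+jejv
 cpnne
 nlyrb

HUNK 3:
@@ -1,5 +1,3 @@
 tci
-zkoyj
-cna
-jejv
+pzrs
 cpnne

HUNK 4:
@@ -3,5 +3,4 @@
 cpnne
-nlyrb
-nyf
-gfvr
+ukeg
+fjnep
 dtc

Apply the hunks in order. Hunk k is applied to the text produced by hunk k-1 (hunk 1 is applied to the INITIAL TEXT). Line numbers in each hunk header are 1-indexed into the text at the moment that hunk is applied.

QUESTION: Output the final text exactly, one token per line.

Answer: tci
pzrs
cpnne
ukeg
fjnep
dtc
mfk

Derivation:
Hunk 1: at line 1 remove [kao,xsa] add [zkoyj,cna] -> 10 lines: tci zkoyj cna pfztr cpnne nlyrb nyf gfvr dtc mfk
Hunk 2: at line 2 remove [pfztr] add [jejv] -> 10 lines: tci zkoyj cna jejv cpnne nlyrb nyf gfvr dtc mfk
Hunk 3: at line 1 remove [zkoyj,cna,jejv] add [pzrs] -> 8 lines: tci pzrs cpnne nlyrb nyf gfvr dtc mfk
Hunk 4: at line 3 remove [nlyrb,nyf,gfvr] add [ukeg,fjnep] -> 7 lines: tci pzrs cpnne ukeg fjnep dtc mfk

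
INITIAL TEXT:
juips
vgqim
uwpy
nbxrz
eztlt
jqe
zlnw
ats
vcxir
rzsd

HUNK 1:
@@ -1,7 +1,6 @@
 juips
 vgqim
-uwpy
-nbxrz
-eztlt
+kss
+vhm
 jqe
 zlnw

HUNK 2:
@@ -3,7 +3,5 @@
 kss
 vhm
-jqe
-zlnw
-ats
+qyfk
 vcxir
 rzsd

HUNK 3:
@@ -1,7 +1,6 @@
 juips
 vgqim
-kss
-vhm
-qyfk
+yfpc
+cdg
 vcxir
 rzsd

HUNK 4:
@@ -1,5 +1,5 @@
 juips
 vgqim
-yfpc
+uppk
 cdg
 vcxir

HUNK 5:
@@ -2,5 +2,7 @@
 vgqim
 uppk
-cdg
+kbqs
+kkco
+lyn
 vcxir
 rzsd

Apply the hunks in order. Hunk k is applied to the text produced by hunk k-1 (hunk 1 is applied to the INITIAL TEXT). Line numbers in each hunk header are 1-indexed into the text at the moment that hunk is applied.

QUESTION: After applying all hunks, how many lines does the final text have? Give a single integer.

Hunk 1: at line 1 remove [uwpy,nbxrz,eztlt] add [kss,vhm] -> 9 lines: juips vgqim kss vhm jqe zlnw ats vcxir rzsd
Hunk 2: at line 3 remove [jqe,zlnw,ats] add [qyfk] -> 7 lines: juips vgqim kss vhm qyfk vcxir rzsd
Hunk 3: at line 1 remove [kss,vhm,qyfk] add [yfpc,cdg] -> 6 lines: juips vgqim yfpc cdg vcxir rzsd
Hunk 4: at line 1 remove [yfpc] add [uppk] -> 6 lines: juips vgqim uppk cdg vcxir rzsd
Hunk 5: at line 2 remove [cdg] add [kbqs,kkco,lyn] -> 8 lines: juips vgqim uppk kbqs kkco lyn vcxir rzsd
Final line count: 8

Answer: 8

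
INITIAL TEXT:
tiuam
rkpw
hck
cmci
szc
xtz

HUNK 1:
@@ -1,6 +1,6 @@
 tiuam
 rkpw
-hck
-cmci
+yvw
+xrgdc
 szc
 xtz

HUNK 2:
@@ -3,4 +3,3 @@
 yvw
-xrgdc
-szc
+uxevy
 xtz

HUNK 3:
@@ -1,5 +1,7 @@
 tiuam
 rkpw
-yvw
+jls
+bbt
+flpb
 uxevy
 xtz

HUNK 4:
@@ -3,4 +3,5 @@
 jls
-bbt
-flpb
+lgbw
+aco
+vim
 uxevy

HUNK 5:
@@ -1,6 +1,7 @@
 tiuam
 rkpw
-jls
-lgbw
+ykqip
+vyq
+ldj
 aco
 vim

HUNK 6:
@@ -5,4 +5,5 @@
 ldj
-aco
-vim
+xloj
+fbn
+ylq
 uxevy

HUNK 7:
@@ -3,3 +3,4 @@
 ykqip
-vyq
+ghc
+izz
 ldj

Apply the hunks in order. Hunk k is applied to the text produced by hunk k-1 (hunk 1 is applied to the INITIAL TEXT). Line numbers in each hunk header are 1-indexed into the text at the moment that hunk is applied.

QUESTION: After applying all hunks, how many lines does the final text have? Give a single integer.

Hunk 1: at line 1 remove [hck,cmci] add [yvw,xrgdc] -> 6 lines: tiuam rkpw yvw xrgdc szc xtz
Hunk 2: at line 3 remove [xrgdc,szc] add [uxevy] -> 5 lines: tiuam rkpw yvw uxevy xtz
Hunk 3: at line 1 remove [yvw] add [jls,bbt,flpb] -> 7 lines: tiuam rkpw jls bbt flpb uxevy xtz
Hunk 4: at line 3 remove [bbt,flpb] add [lgbw,aco,vim] -> 8 lines: tiuam rkpw jls lgbw aco vim uxevy xtz
Hunk 5: at line 1 remove [jls,lgbw] add [ykqip,vyq,ldj] -> 9 lines: tiuam rkpw ykqip vyq ldj aco vim uxevy xtz
Hunk 6: at line 5 remove [aco,vim] add [xloj,fbn,ylq] -> 10 lines: tiuam rkpw ykqip vyq ldj xloj fbn ylq uxevy xtz
Hunk 7: at line 3 remove [vyq] add [ghc,izz] -> 11 lines: tiuam rkpw ykqip ghc izz ldj xloj fbn ylq uxevy xtz
Final line count: 11

Answer: 11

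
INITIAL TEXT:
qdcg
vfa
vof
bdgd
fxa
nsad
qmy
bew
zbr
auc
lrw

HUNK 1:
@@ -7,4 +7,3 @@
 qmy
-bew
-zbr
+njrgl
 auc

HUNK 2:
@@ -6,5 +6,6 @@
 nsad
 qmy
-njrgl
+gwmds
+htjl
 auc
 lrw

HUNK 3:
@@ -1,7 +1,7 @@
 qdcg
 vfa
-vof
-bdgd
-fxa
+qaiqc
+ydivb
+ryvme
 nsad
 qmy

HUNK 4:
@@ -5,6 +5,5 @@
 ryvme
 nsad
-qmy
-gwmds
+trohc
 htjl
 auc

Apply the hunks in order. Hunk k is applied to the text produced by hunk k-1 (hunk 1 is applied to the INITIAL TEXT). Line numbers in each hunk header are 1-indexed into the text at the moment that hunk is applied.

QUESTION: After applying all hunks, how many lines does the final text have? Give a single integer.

Answer: 10

Derivation:
Hunk 1: at line 7 remove [bew,zbr] add [njrgl] -> 10 lines: qdcg vfa vof bdgd fxa nsad qmy njrgl auc lrw
Hunk 2: at line 6 remove [njrgl] add [gwmds,htjl] -> 11 lines: qdcg vfa vof bdgd fxa nsad qmy gwmds htjl auc lrw
Hunk 3: at line 1 remove [vof,bdgd,fxa] add [qaiqc,ydivb,ryvme] -> 11 lines: qdcg vfa qaiqc ydivb ryvme nsad qmy gwmds htjl auc lrw
Hunk 4: at line 5 remove [qmy,gwmds] add [trohc] -> 10 lines: qdcg vfa qaiqc ydivb ryvme nsad trohc htjl auc lrw
Final line count: 10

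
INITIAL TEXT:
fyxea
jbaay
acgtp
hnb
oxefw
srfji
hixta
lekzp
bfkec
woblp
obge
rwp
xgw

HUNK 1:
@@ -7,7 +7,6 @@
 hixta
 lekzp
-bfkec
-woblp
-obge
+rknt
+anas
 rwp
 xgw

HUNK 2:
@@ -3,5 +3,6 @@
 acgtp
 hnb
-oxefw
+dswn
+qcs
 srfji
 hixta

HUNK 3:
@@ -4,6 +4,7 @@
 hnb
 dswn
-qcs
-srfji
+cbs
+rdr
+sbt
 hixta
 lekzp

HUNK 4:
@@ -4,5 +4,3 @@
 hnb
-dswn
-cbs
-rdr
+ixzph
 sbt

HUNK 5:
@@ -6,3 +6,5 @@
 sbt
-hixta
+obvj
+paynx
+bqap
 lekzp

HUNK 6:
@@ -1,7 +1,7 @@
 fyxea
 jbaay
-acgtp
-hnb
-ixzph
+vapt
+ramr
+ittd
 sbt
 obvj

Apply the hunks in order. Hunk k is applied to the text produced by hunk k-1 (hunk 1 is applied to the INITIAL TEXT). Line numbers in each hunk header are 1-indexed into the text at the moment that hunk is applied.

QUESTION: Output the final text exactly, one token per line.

Hunk 1: at line 7 remove [bfkec,woblp,obge] add [rknt,anas] -> 12 lines: fyxea jbaay acgtp hnb oxefw srfji hixta lekzp rknt anas rwp xgw
Hunk 2: at line 3 remove [oxefw] add [dswn,qcs] -> 13 lines: fyxea jbaay acgtp hnb dswn qcs srfji hixta lekzp rknt anas rwp xgw
Hunk 3: at line 4 remove [qcs,srfji] add [cbs,rdr,sbt] -> 14 lines: fyxea jbaay acgtp hnb dswn cbs rdr sbt hixta lekzp rknt anas rwp xgw
Hunk 4: at line 4 remove [dswn,cbs,rdr] add [ixzph] -> 12 lines: fyxea jbaay acgtp hnb ixzph sbt hixta lekzp rknt anas rwp xgw
Hunk 5: at line 6 remove [hixta] add [obvj,paynx,bqap] -> 14 lines: fyxea jbaay acgtp hnb ixzph sbt obvj paynx bqap lekzp rknt anas rwp xgw
Hunk 6: at line 1 remove [acgtp,hnb,ixzph] add [vapt,ramr,ittd] -> 14 lines: fyxea jbaay vapt ramr ittd sbt obvj paynx bqap lekzp rknt anas rwp xgw

Answer: fyxea
jbaay
vapt
ramr
ittd
sbt
obvj
paynx
bqap
lekzp
rknt
anas
rwp
xgw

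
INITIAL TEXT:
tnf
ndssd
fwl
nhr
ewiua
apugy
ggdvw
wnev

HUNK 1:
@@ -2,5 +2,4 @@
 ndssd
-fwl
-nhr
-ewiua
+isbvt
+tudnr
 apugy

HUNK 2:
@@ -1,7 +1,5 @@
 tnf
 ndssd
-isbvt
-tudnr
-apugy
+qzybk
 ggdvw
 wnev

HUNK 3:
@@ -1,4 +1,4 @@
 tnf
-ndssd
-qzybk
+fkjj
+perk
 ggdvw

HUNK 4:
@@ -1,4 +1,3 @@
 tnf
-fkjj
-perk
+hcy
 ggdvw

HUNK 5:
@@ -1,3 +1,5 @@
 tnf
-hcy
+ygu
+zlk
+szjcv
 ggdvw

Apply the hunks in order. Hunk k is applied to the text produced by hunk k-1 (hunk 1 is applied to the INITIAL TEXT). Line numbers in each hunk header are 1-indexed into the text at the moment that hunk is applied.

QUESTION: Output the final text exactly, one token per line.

Hunk 1: at line 2 remove [fwl,nhr,ewiua] add [isbvt,tudnr] -> 7 lines: tnf ndssd isbvt tudnr apugy ggdvw wnev
Hunk 2: at line 1 remove [isbvt,tudnr,apugy] add [qzybk] -> 5 lines: tnf ndssd qzybk ggdvw wnev
Hunk 3: at line 1 remove [ndssd,qzybk] add [fkjj,perk] -> 5 lines: tnf fkjj perk ggdvw wnev
Hunk 4: at line 1 remove [fkjj,perk] add [hcy] -> 4 lines: tnf hcy ggdvw wnev
Hunk 5: at line 1 remove [hcy] add [ygu,zlk,szjcv] -> 6 lines: tnf ygu zlk szjcv ggdvw wnev

Answer: tnf
ygu
zlk
szjcv
ggdvw
wnev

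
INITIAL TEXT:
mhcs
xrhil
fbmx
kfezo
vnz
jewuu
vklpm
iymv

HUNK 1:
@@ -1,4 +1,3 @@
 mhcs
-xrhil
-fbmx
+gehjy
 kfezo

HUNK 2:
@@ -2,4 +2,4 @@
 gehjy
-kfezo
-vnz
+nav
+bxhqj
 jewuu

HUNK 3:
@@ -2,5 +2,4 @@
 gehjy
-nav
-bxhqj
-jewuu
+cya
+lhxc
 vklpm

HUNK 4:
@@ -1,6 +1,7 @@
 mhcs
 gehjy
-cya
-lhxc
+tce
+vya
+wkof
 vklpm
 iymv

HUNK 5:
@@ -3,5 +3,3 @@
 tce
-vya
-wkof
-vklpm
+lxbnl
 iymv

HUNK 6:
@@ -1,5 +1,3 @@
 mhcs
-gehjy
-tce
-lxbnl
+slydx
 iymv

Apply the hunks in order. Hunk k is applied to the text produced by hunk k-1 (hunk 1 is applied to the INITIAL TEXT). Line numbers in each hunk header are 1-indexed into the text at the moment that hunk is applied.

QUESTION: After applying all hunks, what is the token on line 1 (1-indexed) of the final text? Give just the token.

Answer: mhcs

Derivation:
Hunk 1: at line 1 remove [xrhil,fbmx] add [gehjy] -> 7 lines: mhcs gehjy kfezo vnz jewuu vklpm iymv
Hunk 2: at line 2 remove [kfezo,vnz] add [nav,bxhqj] -> 7 lines: mhcs gehjy nav bxhqj jewuu vklpm iymv
Hunk 3: at line 2 remove [nav,bxhqj,jewuu] add [cya,lhxc] -> 6 lines: mhcs gehjy cya lhxc vklpm iymv
Hunk 4: at line 1 remove [cya,lhxc] add [tce,vya,wkof] -> 7 lines: mhcs gehjy tce vya wkof vklpm iymv
Hunk 5: at line 3 remove [vya,wkof,vklpm] add [lxbnl] -> 5 lines: mhcs gehjy tce lxbnl iymv
Hunk 6: at line 1 remove [gehjy,tce,lxbnl] add [slydx] -> 3 lines: mhcs slydx iymv
Final line 1: mhcs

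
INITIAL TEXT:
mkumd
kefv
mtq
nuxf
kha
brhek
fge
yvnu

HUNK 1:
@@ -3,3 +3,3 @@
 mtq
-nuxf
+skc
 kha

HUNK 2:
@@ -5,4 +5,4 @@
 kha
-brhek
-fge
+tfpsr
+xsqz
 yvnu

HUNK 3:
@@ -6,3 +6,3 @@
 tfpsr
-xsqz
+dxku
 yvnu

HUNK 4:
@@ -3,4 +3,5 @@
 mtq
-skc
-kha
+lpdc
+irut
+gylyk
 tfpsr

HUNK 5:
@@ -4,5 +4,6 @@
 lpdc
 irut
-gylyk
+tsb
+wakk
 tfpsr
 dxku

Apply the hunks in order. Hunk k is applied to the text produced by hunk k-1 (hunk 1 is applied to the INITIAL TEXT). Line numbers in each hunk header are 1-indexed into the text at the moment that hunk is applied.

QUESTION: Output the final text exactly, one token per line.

Answer: mkumd
kefv
mtq
lpdc
irut
tsb
wakk
tfpsr
dxku
yvnu

Derivation:
Hunk 1: at line 3 remove [nuxf] add [skc] -> 8 lines: mkumd kefv mtq skc kha brhek fge yvnu
Hunk 2: at line 5 remove [brhek,fge] add [tfpsr,xsqz] -> 8 lines: mkumd kefv mtq skc kha tfpsr xsqz yvnu
Hunk 3: at line 6 remove [xsqz] add [dxku] -> 8 lines: mkumd kefv mtq skc kha tfpsr dxku yvnu
Hunk 4: at line 3 remove [skc,kha] add [lpdc,irut,gylyk] -> 9 lines: mkumd kefv mtq lpdc irut gylyk tfpsr dxku yvnu
Hunk 5: at line 4 remove [gylyk] add [tsb,wakk] -> 10 lines: mkumd kefv mtq lpdc irut tsb wakk tfpsr dxku yvnu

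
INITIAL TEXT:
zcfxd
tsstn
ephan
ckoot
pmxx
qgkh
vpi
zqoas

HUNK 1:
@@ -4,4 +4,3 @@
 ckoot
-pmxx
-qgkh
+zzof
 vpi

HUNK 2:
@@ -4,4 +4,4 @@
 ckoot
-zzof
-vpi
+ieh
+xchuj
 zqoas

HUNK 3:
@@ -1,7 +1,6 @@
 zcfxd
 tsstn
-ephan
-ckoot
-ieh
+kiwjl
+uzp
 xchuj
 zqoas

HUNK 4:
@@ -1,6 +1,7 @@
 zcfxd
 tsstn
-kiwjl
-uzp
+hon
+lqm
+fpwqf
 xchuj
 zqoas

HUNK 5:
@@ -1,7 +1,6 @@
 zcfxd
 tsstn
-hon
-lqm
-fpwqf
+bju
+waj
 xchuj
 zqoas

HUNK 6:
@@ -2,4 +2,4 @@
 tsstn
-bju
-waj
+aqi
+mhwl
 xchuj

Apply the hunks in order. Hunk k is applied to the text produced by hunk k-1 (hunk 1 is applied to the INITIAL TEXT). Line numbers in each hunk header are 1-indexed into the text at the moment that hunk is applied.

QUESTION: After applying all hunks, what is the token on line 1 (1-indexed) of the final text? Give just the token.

Answer: zcfxd

Derivation:
Hunk 1: at line 4 remove [pmxx,qgkh] add [zzof] -> 7 lines: zcfxd tsstn ephan ckoot zzof vpi zqoas
Hunk 2: at line 4 remove [zzof,vpi] add [ieh,xchuj] -> 7 lines: zcfxd tsstn ephan ckoot ieh xchuj zqoas
Hunk 3: at line 1 remove [ephan,ckoot,ieh] add [kiwjl,uzp] -> 6 lines: zcfxd tsstn kiwjl uzp xchuj zqoas
Hunk 4: at line 1 remove [kiwjl,uzp] add [hon,lqm,fpwqf] -> 7 lines: zcfxd tsstn hon lqm fpwqf xchuj zqoas
Hunk 5: at line 1 remove [hon,lqm,fpwqf] add [bju,waj] -> 6 lines: zcfxd tsstn bju waj xchuj zqoas
Hunk 6: at line 2 remove [bju,waj] add [aqi,mhwl] -> 6 lines: zcfxd tsstn aqi mhwl xchuj zqoas
Final line 1: zcfxd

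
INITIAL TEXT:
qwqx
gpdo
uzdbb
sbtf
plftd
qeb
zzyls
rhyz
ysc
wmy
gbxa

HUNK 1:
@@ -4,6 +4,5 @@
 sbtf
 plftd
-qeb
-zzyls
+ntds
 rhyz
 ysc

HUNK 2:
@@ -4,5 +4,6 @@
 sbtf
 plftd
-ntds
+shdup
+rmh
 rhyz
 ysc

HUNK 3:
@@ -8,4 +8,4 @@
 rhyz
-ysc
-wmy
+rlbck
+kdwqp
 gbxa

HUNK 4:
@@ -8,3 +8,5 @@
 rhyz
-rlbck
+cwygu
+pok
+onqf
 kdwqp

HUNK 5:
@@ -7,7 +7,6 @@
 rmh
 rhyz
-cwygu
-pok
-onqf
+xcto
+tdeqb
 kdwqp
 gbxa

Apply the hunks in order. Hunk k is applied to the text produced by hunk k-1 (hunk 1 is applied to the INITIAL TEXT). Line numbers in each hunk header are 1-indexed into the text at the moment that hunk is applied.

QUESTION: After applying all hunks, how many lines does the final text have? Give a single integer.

Answer: 12

Derivation:
Hunk 1: at line 4 remove [qeb,zzyls] add [ntds] -> 10 lines: qwqx gpdo uzdbb sbtf plftd ntds rhyz ysc wmy gbxa
Hunk 2: at line 4 remove [ntds] add [shdup,rmh] -> 11 lines: qwqx gpdo uzdbb sbtf plftd shdup rmh rhyz ysc wmy gbxa
Hunk 3: at line 8 remove [ysc,wmy] add [rlbck,kdwqp] -> 11 lines: qwqx gpdo uzdbb sbtf plftd shdup rmh rhyz rlbck kdwqp gbxa
Hunk 4: at line 8 remove [rlbck] add [cwygu,pok,onqf] -> 13 lines: qwqx gpdo uzdbb sbtf plftd shdup rmh rhyz cwygu pok onqf kdwqp gbxa
Hunk 5: at line 7 remove [cwygu,pok,onqf] add [xcto,tdeqb] -> 12 lines: qwqx gpdo uzdbb sbtf plftd shdup rmh rhyz xcto tdeqb kdwqp gbxa
Final line count: 12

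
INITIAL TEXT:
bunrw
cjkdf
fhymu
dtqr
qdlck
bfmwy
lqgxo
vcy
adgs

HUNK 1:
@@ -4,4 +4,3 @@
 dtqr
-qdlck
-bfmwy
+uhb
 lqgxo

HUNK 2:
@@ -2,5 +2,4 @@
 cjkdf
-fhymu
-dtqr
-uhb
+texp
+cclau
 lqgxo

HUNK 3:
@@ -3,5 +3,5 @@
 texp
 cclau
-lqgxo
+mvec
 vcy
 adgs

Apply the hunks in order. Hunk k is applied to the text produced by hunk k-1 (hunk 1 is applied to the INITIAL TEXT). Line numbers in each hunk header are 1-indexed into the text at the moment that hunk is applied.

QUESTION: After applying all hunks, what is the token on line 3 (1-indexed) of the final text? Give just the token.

Answer: texp

Derivation:
Hunk 1: at line 4 remove [qdlck,bfmwy] add [uhb] -> 8 lines: bunrw cjkdf fhymu dtqr uhb lqgxo vcy adgs
Hunk 2: at line 2 remove [fhymu,dtqr,uhb] add [texp,cclau] -> 7 lines: bunrw cjkdf texp cclau lqgxo vcy adgs
Hunk 3: at line 3 remove [lqgxo] add [mvec] -> 7 lines: bunrw cjkdf texp cclau mvec vcy adgs
Final line 3: texp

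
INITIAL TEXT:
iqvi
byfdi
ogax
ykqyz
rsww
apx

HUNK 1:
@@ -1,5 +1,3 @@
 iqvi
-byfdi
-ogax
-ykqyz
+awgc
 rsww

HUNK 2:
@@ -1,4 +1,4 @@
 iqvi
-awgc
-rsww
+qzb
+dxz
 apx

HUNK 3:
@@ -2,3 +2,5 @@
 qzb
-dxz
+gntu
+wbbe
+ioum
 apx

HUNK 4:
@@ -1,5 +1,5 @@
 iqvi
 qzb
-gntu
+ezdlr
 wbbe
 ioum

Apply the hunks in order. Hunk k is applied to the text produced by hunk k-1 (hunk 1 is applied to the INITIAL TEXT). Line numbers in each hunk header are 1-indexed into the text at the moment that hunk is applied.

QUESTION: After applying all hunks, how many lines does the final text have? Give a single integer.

Answer: 6

Derivation:
Hunk 1: at line 1 remove [byfdi,ogax,ykqyz] add [awgc] -> 4 lines: iqvi awgc rsww apx
Hunk 2: at line 1 remove [awgc,rsww] add [qzb,dxz] -> 4 lines: iqvi qzb dxz apx
Hunk 3: at line 2 remove [dxz] add [gntu,wbbe,ioum] -> 6 lines: iqvi qzb gntu wbbe ioum apx
Hunk 4: at line 1 remove [gntu] add [ezdlr] -> 6 lines: iqvi qzb ezdlr wbbe ioum apx
Final line count: 6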